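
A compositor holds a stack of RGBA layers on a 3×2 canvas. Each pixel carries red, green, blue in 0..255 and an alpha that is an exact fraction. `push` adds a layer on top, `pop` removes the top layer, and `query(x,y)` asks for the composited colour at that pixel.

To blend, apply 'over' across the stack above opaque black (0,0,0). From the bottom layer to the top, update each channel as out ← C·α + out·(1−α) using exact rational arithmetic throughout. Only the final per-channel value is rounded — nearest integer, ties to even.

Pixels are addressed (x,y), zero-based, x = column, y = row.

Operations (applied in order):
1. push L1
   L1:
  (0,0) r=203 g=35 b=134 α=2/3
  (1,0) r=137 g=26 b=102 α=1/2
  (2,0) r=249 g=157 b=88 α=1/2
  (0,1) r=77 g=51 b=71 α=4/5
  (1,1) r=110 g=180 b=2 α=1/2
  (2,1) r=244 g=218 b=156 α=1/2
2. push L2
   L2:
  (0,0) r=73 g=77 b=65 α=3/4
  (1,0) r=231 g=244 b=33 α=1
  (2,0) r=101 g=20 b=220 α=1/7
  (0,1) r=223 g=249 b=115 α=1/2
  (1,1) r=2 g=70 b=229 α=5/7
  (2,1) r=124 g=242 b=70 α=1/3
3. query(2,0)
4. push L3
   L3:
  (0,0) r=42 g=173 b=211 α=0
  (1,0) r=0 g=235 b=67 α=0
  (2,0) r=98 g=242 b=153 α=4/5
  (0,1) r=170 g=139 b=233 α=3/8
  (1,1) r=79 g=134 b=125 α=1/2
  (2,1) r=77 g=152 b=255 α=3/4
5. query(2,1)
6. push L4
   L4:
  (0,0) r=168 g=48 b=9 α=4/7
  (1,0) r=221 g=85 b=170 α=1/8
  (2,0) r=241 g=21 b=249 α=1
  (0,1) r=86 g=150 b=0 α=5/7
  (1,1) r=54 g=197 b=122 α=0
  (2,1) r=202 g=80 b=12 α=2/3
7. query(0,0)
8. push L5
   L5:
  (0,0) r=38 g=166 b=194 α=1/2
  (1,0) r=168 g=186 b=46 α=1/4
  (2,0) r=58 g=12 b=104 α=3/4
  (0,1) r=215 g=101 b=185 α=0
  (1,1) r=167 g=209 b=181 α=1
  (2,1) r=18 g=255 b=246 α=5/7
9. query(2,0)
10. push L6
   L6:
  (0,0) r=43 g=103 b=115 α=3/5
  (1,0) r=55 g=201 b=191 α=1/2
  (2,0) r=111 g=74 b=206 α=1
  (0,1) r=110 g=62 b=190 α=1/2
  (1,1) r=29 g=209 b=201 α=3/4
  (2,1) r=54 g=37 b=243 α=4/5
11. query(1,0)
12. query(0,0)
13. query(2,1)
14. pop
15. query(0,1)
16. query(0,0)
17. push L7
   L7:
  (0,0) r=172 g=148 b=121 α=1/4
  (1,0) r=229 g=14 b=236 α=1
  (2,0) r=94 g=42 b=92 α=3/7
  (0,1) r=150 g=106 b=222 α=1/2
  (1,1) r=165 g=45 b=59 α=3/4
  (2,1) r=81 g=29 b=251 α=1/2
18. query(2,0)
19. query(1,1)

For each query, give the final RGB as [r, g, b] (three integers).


at x=2,y=0 over L1,L2:
+L1 (α=1/2) → [249/2, 157/2, 44]
+L2 (α=1/7) → [848/7, 491/7, 484/7]
= [121, 70, 69]

(2,1) stack=L1,L2,L3; from [0,0,0]:
L1 α=1/2: [122, 109, 78]
L2 α=1/3: [368/3, 460/3, 226/3]
L3 α=3/4: [1061/12, 457/3, 2521/12]
→ [88, 152, 210]

at x=0,y=0 over L1,L2,L3,L4:
L1 α=2/3: [406/3, 70/3, 268/3]
L2 α=3/4: [1063/12, 763/12, 853/12]
L3 α=0: [1063/12, 763/12, 853/12]
L4 α=4/7: [3751/28, 1531/28, 997/28]
= [134, 55, 36]

at x=2,y=0 over L1,L2,L3,L4,L5:
+L1 (α=1/2) → [249/2, 157/2, 44]
+L2 (α=1/7) → [848/7, 491/7, 484/7]
+L3 (α=4/5) → [3592/35, 7267/35, 4768/35]
+L4 (α=1) → [241, 21, 249]
+L5 (α=3/4) → [415/4, 57/4, 561/4]
→ [104, 14, 140]

at x=1,y=0 over L1,L2,L3,L4,L5,L6:
after L1 α=1/2: [137/2, 13, 51]
after L2 α=1: [231, 244, 33]
after L3 α=0: [231, 244, 33]
after L4 α=1/8: [919/4, 1793/8, 401/8]
after L5 α=1/4: [3429/16, 6867/32, 1571/32]
after L6 α=1/2: [4309/32, 13299/64, 7683/64]
rounded: [135, 208, 120]

(0,0) stack=L1,L2,L3,L4,L5,L6; from [0,0,0]:
+L1 (α=2/3) → [406/3, 70/3, 268/3]
+L2 (α=3/4) → [1063/12, 763/12, 853/12]
+L3 (α=0) → [1063/12, 763/12, 853/12]
+L4 (α=4/7) → [3751/28, 1531/28, 997/28]
+L5 (α=1/2) → [4815/56, 6179/56, 6429/56]
+L6 (α=3/5) → [8427/140, 14831/140, 16089/140]
= [60, 106, 115]

query (2,1) [L1,L2,L3,L4,L5,L6] — begin 0,0,0
after L1 α=1/2: [122, 109, 78]
after L2 α=1/3: [368/3, 460/3, 226/3]
after L3 α=3/4: [1061/12, 457/3, 2521/12]
after L4 α=2/3: [5909/36, 937/9, 2809/36]
after L5 α=5/7: [7529/126, 1907/9, 24949/126]
after L6 α=4/5: [6949/126, 3239/45, 147421/630]
→ [55, 72, 234]

at x=0,y=1 over L1,L2,L3,L4,L5:
+L1 (α=4/5) → [308/5, 204/5, 284/5]
+L2 (α=1/2) → [1423/10, 1449/10, 859/10]
+L3 (α=3/8) → [2443/16, 2283/16, 2257/16]
+L4 (α=5/7) → [5883/56, 8283/56, 2257/56]
+L5 (α=0) → [5883/56, 8283/56, 2257/56]
= [105, 148, 40]

(0,0) stack=L1,L2,L3,L4,L5; from [0,0,0]:
after L1 α=2/3: [406/3, 70/3, 268/3]
after L2 α=3/4: [1063/12, 763/12, 853/12]
after L3 α=0: [1063/12, 763/12, 853/12]
after L4 α=4/7: [3751/28, 1531/28, 997/28]
after L5 α=1/2: [4815/56, 6179/56, 6429/56]
→ [86, 110, 115]

query (2,0) [L1,L2,L3,L4,L5,L7] — begin 0,0,0
L1 α=1/2: [249/2, 157/2, 44]
L2 α=1/7: [848/7, 491/7, 484/7]
L3 α=4/5: [3592/35, 7267/35, 4768/35]
L4 α=1: [241, 21, 249]
L5 α=3/4: [415/4, 57/4, 561/4]
L7 α=3/7: [697/7, 183/7, 837/7]
rounded: [100, 26, 120]

at x=1,y=1 over L1,L2,L3,L4,L5,L7:
+L1 (α=1/2) → [55, 90, 1]
+L2 (α=5/7) → [120/7, 530/7, 1147/7]
+L3 (α=1/2) → [673/14, 734/7, 1011/7]
+L4 (α=0) → [673/14, 734/7, 1011/7]
+L5 (α=1) → [167, 209, 181]
+L7 (α=3/4) → [331/2, 86, 179/2]
= [166, 86, 90]


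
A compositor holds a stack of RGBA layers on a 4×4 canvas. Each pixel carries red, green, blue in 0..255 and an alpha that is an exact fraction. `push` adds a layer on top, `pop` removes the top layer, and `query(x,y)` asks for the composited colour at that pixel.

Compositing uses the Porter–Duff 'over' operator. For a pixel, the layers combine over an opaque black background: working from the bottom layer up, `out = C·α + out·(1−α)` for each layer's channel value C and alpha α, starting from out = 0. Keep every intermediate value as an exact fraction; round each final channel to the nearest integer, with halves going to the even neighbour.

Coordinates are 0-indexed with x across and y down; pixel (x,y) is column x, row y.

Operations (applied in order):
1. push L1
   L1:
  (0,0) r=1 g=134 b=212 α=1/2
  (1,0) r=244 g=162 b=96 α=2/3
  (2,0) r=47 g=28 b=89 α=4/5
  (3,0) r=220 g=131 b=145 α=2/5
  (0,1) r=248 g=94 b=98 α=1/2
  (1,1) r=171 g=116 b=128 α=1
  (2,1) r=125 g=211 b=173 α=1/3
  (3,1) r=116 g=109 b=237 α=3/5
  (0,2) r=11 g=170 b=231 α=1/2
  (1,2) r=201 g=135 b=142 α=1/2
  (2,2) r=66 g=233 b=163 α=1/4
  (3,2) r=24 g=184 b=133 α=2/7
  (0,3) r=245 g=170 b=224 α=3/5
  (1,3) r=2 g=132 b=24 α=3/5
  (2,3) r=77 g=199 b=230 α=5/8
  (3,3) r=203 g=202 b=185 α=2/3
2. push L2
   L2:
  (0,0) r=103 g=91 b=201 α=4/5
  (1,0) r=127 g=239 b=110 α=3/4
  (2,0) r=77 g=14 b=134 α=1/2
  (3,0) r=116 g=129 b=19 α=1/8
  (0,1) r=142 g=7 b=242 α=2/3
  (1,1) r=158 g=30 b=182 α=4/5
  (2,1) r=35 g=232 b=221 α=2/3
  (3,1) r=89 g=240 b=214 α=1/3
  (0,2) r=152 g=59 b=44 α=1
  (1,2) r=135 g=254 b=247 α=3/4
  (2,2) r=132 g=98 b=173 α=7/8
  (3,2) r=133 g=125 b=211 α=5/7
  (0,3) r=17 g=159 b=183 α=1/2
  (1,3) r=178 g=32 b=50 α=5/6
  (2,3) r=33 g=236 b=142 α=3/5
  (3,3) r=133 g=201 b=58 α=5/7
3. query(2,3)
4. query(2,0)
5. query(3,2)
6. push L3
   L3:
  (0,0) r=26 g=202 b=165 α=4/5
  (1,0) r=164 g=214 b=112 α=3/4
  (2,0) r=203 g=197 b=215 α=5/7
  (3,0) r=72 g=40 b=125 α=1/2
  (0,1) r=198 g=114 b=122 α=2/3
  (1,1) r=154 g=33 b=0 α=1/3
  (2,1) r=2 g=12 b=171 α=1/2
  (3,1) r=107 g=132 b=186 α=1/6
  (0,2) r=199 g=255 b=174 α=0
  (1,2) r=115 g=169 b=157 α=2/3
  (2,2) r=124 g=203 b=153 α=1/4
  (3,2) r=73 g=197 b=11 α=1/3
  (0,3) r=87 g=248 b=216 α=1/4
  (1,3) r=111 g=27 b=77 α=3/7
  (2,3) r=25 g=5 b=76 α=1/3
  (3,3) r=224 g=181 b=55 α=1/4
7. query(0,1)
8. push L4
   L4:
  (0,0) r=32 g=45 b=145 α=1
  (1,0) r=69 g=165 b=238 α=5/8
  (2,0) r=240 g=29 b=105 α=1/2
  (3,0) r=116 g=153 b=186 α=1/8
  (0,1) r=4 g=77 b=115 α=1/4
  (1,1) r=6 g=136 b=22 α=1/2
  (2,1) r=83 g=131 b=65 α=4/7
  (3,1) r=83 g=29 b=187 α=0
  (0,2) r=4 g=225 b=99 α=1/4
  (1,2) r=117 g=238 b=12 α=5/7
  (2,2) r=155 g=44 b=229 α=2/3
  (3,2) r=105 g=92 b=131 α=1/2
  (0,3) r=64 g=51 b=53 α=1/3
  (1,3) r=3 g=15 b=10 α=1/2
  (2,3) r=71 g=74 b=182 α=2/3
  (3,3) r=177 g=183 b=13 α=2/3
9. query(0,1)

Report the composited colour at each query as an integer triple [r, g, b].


(2,3) stack=L1,L2; from [0,0,0]:
after L1 α=5/8: [385/8, 995/8, 575/4]
after L2 α=3/5: [781/20, 3827/20, 1427/10]
rounded: [39, 191, 143]

query (2,0) [L1,L2] — begin 0,0,0
+L1 (α=4/5) → [188/5, 112/5, 356/5]
+L2 (α=1/2) → [573/10, 91/5, 513/5]
→ [57, 18, 103]

at x=3,y=2 over L1,L2:
L1 α=2/7: [48/7, 368/7, 38]
L2 α=5/7: [4751/49, 5111/49, 1131/7]
→ [97, 104, 162]

at x=0,y=1 over L1,L2,L3:
after L1 α=1/2: [124, 47, 49]
after L2 α=2/3: [136, 61/3, 533/3]
after L3 α=2/3: [532/3, 745/9, 1265/9]
rounded: [177, 83, 141]

(0,1) stack=L1,L2,L3,L4; from [0,0,0]:
after L1 α=1/2: [124, 47, 49]
after L2 α=2/3: [136, 61/3, 533/3]
after L3 α=2/3: [532/3, 745/9, 1265/9]
after L4 α=1/4: [134, 244/3, 805/6]
= [134, 81, 134]


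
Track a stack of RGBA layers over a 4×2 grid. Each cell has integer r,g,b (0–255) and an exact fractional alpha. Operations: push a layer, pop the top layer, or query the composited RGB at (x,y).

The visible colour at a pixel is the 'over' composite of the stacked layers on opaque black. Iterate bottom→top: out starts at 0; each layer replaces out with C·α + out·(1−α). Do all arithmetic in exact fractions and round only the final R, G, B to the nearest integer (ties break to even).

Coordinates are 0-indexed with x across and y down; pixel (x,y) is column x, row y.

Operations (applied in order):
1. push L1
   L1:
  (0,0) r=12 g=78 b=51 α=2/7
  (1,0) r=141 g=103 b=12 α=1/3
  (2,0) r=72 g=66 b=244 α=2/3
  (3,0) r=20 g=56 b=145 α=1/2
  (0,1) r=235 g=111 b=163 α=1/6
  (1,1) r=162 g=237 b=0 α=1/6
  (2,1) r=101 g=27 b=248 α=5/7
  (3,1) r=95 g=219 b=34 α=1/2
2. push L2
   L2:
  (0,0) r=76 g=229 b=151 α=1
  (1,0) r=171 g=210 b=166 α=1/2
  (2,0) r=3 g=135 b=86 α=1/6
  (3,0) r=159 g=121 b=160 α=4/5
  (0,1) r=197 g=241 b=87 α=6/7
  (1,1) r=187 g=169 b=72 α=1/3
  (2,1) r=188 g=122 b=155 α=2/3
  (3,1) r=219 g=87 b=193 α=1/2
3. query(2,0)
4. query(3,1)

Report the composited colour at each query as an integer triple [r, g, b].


at x=2,y=0 over L1,L2:
after L1 α=2/3: [48, 44, 488/3]
after L2 α=1/6: [81/2, 355/6, 1349/9]
= [40, 59, 150]

at x=3,y=1 over L1,L2:
after L1 α=1/2: [95/2, 219/2, 17]
after L2 α=1/2: [533/4, 393/4, 105]
= [133, 98, 105]


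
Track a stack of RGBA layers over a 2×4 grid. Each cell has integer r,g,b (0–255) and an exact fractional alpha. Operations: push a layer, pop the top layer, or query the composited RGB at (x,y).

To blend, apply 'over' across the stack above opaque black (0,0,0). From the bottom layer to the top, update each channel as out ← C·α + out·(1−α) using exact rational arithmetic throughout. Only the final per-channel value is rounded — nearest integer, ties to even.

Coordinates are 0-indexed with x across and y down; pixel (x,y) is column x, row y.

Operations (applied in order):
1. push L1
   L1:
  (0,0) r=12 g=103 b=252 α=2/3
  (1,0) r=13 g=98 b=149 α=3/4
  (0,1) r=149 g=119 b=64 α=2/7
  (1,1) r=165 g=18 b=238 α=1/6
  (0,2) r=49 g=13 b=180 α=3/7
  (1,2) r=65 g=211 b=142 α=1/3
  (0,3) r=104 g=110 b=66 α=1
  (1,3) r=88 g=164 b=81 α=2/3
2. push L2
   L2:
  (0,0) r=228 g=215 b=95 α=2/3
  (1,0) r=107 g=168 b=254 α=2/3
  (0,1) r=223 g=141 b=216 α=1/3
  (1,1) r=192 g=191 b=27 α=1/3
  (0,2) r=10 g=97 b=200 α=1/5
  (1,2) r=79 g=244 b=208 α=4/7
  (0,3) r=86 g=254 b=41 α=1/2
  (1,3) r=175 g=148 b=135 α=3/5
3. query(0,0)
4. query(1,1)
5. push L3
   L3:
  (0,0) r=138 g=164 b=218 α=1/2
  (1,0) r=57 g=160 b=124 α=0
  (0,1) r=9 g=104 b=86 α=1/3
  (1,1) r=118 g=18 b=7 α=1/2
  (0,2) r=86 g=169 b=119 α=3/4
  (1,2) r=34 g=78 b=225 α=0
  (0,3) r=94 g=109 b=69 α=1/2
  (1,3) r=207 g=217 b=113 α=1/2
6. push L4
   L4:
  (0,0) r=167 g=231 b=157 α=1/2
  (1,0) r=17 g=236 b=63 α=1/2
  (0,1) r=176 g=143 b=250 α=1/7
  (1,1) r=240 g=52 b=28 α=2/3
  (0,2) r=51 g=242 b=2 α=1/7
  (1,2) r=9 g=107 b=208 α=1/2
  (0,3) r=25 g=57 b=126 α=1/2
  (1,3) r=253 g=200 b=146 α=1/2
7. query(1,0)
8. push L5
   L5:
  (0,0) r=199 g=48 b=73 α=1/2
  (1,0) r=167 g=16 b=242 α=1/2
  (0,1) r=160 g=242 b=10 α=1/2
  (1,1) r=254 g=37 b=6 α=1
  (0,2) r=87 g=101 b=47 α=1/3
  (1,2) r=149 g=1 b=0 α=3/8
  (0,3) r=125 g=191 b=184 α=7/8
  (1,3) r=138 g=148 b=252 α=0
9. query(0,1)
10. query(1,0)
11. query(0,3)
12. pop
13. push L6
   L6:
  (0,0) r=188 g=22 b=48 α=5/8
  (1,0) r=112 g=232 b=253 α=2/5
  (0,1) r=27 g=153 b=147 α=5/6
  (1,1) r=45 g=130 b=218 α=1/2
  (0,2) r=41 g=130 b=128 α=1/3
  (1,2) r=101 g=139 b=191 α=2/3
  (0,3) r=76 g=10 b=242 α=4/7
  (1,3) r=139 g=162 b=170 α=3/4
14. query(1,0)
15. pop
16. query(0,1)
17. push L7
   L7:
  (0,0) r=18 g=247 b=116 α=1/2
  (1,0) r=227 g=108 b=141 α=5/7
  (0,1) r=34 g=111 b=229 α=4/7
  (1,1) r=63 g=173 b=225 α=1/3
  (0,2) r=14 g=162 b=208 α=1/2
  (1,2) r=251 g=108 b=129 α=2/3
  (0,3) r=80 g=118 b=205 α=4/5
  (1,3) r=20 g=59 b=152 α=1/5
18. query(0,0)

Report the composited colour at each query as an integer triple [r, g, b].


query (0,0) [L1,L2] — begin 0,0,0
L1 α=2/3: [8, 206/3, 168]
L2 α=2/3: [464/3, 1496/9, 358/3]
→ [155, 166, 119]

query (1,1) [L1,L2] — begin 0,0,0
+L1 (α=1/6) → [55/2, 3, 119/3]
+L2 (α=1/3) → [247/3, 197/3, 319/9]
rounded: [82, 66, 35]

(1,0) stack=L1,L2,L3,L4; from [0,0,0]:
L1 α=3/4: [39/4, 147/2, 447/4]
L2 α=2/3: [895/12, 273/2, 2479/12]
L3 α=0: [895/12, 273/2, 2479/12]
L4 α=1/2: [1099/24, 745/4, 3235/24]
= [46, 186, 135]

query (0,1) [L1,L2,L3,L4,L5] — begin 0,0,0
after L1 α=2/7: [298/7, 34, 128/7]
after L2 α=1/3: [719/7, 209/3, 1768/21]
after L3 α=1/3: [1501/21, 730/9, 5342/63]
after L4 α=1/7: [4234/49, 1889/21, 15934/147]
after L5 α=1/2: [6037/49, 6971/42, 8702/147]
rounded: [123, 166, 59]

query (1,0) [L1,L2,L3,L4,L5] — begin 0,0,0
after L1 α=3/4: [39/4, 147/2, 447/4]
after L2 α=2/3: [895/12, 273/2, 2479/12]
after L3 α=0: [895/12, 273/2, 2479/12]
after L4 α=1/2: [1099/24, 745/4, 3235/24]
after L5 α=1/2: [5107/48, 809/8, 9043/48]
rounded: [106, 101, 188]

at x=0,y=3 over L1,L2,L3,L4,L5:
after L1 α=1: [104, 110, 66]
after L2 α=1/2: [95, 182, 107/2]
after L3 α=1/2: [189/2, 291/2, 245/4]
after L4 α=1/2: [239/4, 405/4, 749/8]
after L5 α=7/8: [3739/32, 5753/32, 11053/64]
rounded: [117, 180, 173]

at x=1,y=0 over L1,L2,L3,L4,L6:
L1 α=3/4: [39/4, 147/2, 447/4]
L2 α=2/3: [895/12, 273/2, 2479/12]
L3 α=0: [895/12, 273/2, 2479/12]
L4 α=1/2: [1099/24, 745/4, 3235/24]
L6 α=2/5: [2891/40, 4091/20, 7283/40]
→ [72, 205, 182]

(0,1) stack=L1,L2,L3,L4; from [0,0,0]:
after L1 α=2/7: [298/7, 34, 128/7]
after L2 α=1/3: [719/7, 209/3, 1768/21]
after L3 α=1/3: [1501/21, 730/9, 5342/63]
after L4 α=1/7: [4234/49, 1889/21, 15934/147]
= [86, 90, 108]

query (0,0) [L1,L2,L3,L4,L7] — begin 0,0,0
+L1 (α=2/3) → [8, 206/3, 168]
+L2 (α=2/3) → [464/3, 1496/9, 358/3]
+L3 (α=1/2) → [439/3, 1486/9, 506/3]
+L4 (α=1/2) → [470/3, 3565/18, 977/6]
+L7 (α=1/2) → [262/3, 8011/36, 1673/12]
→ [87, 223, 139]


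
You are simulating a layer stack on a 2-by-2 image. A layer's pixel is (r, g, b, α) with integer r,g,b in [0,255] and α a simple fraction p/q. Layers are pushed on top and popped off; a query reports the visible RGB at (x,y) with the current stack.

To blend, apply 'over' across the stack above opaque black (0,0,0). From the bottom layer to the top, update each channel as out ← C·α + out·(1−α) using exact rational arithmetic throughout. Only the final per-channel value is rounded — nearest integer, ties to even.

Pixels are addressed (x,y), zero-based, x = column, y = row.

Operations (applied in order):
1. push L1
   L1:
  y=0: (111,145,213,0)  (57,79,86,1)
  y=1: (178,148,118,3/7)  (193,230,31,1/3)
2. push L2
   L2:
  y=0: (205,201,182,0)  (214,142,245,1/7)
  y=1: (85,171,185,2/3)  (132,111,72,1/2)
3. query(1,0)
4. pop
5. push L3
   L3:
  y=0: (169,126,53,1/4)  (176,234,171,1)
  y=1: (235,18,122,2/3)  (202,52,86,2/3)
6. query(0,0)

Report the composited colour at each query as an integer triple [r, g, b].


(1,0) stack=L1,L2; from [0,0,0]:
+L1 (α=1) → [57, 79, 86]
+L2 (α=1/7) → [556/7, 88, 761/7]
→ [79, 88, 109]

at x=0,y=0 over L1,L3:
+L1 (α=0) → [0, 0, 0]
+L3 (α=1/4) → [169/4, 63/2, 53/4]
= [42, 32, 13]


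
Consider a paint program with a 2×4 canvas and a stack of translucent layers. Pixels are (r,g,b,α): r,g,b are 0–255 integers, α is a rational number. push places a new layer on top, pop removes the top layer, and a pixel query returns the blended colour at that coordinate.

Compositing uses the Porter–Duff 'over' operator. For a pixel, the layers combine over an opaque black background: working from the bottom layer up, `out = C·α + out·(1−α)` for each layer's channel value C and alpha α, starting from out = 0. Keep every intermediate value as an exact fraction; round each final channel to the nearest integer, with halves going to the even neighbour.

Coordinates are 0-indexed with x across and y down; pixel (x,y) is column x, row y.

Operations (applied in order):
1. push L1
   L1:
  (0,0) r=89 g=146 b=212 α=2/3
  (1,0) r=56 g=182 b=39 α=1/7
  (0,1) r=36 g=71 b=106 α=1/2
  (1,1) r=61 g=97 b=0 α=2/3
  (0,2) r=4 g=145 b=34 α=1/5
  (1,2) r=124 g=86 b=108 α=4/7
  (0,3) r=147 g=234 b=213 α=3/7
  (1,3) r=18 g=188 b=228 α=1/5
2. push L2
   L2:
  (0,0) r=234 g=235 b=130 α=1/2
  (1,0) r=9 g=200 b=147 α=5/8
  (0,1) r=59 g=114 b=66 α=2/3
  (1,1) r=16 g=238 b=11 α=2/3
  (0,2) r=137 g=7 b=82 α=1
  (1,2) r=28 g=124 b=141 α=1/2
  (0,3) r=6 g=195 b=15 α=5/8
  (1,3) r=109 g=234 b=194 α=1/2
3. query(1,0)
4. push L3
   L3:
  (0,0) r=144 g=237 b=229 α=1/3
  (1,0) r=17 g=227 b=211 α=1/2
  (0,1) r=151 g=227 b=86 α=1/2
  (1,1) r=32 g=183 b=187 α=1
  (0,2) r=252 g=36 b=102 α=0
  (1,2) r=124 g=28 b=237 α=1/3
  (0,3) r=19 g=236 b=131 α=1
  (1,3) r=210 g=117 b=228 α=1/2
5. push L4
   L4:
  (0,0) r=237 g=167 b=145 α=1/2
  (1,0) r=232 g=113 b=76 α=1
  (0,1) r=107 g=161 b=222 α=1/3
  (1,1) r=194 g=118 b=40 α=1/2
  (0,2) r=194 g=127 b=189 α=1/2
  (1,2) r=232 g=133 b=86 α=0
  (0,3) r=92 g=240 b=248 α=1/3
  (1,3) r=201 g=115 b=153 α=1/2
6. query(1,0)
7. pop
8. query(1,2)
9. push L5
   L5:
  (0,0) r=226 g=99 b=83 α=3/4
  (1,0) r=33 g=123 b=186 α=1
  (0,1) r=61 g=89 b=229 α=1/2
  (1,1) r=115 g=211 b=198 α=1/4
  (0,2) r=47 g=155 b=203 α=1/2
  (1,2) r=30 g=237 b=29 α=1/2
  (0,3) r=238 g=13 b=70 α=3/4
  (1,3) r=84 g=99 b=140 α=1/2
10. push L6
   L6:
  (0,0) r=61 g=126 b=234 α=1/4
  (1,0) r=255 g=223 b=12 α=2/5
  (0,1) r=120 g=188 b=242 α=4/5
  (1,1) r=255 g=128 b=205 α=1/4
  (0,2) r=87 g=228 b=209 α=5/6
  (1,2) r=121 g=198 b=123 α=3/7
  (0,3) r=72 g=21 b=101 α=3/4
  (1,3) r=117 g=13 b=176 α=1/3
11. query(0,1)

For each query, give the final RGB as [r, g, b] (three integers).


query (1,0) [L1,L2] — begin 0,0,0
+L1 (α=1/7) → [8, 26, 39/7]
+L2 (α=5/8) → [69/8, 539/4, 2631/28]
→ [9, 135, 94]

(1,0) stack=L1,L2,L3,L4; from [0,0,0]:
L1 α=1/7: [8, 26, 39/7]
L2 α=5/8: [69/8, 539/4, 2631/28]
L3 α=1/2: [205/16, 1447/8, 8539/56]
L4 α=1: [232, 113, 76]
= [232, 113, 76]

at x=1,y=2 over L1,L2,L3:
after L1 α=4/7: [496/7, 344/7, 432/7]
after L2 α=1/2: [346/7, 606/7, 1419/14]
after L3 α=1/3: [520/7, 1408/21, 1026/7]
rounded: [74, 67, 147]

query (0,1) [L1,L2,L3,L5,L6] — begin 0,0,0
+L1 (α=1/2) → [18, 71/2, 53]
+L2 (α=2/3) → [136/3, 527/6, 185/3]
+L3 (α=1/2) → [589/6, 1889/12, 443/6]
+L5 (α=1/2) → [955/12, 2957/24, 1817/12]
+L6 (α=4/5) → [1343/12, 4201/24, 13433/60]
= [112, 175, 224]


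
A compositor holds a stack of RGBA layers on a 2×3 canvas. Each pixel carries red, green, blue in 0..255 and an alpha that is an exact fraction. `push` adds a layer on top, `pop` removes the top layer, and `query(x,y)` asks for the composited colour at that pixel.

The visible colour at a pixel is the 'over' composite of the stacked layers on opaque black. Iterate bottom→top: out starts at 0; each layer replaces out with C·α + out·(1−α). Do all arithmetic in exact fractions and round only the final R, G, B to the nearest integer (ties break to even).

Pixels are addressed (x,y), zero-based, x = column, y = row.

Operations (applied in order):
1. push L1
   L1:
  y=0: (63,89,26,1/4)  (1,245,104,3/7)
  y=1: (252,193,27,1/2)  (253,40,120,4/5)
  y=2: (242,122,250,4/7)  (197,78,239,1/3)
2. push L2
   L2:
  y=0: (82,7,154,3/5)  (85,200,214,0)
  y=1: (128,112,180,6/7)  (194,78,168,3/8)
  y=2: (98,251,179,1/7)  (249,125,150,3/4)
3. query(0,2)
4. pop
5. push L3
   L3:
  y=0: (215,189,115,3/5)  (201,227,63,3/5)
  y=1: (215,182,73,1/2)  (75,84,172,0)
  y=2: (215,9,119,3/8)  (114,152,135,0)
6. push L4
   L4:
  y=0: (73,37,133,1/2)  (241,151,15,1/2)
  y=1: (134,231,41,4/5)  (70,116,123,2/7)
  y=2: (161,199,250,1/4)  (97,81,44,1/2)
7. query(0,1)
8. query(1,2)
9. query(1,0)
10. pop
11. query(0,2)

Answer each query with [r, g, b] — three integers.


at x=0,y=2 over L1,L2:
L1 α=4/7: [968/7, 488/7, 1000/7]
L2 α=1/7: [6494/49, 4685/49, 7253/49]
rounded: [133, 96, 148]

at x=0,y=1 over L1,L3,L4:
+L1 (α=1/2) → [126, 193/2, 27/2]
+L3 (α=1/2) → [341/2, 557/4, 173/4]
+L4 (α=4/5) → [1413/10, 4253/20, 829/20]
= [141, 213, 41]

(1,2) stack=L1,L3,L4; from [0,0,0]:
L1 α=1/3: [197/3, 26, 239/3]
L3 α=0: [197/3, 26, 239/3]
L4 α=1/2: [244/3, 107/2, 371/6]
rounded: [81, 54, 62]

at x=1,y=0 over L1,L3,L4:
L1 α=3/7: [3/7, 105, 312/7]
L3 α=3/5: [4227/35, 891/5, 1947/35]
L4 α=1/2: [6331/35, 823/5, 1236/35]
→ [181, 165, 35]

(0,2) stack=L1,L3; from [0,0,0]:
after L1 α=4/7: [968/7, 488/7, 1000/7]
after L3 α=3/8: [9355/56, 2629/56, 7499/56]
rounded: [167, 47, 134]


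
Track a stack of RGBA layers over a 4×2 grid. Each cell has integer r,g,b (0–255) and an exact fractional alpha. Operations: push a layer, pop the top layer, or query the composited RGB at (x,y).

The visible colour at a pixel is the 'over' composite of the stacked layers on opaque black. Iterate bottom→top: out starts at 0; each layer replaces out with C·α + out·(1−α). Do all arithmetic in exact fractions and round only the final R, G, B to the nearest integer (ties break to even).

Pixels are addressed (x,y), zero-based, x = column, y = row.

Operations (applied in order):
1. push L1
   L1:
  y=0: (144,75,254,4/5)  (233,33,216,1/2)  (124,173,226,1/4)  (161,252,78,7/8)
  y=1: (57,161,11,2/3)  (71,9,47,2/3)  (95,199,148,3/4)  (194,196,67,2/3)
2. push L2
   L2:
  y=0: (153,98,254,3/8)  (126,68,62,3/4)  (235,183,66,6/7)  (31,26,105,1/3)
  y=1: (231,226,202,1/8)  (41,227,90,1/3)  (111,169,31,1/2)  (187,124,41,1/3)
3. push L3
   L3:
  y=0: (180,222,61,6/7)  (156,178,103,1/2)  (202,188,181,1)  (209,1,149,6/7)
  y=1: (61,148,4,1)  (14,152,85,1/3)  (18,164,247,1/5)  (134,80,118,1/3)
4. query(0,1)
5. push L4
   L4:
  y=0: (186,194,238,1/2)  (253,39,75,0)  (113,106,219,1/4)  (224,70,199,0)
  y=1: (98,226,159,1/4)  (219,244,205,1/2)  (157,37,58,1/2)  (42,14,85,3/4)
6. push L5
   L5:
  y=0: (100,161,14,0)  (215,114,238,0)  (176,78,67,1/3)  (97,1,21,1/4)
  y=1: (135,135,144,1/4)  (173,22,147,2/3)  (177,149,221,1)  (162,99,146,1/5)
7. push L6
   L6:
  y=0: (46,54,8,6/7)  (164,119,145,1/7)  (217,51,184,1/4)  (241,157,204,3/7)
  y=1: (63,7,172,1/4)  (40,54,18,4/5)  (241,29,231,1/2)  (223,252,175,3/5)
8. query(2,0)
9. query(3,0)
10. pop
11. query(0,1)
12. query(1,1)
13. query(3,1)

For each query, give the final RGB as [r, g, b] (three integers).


at x=0,y=1 over L1,L2,L3:
+L1 (α=2/3) → [38, 322/3, 22/3]
+L2 (α=1/8) → [497/8, 733/6, 95/3]
+L3 (α=1) → [61, 148, 4]
= [61, 148, 4]

query (2,0) [L1,L2,L3,L4,L5,L6] — begin 0,0,0
+L1 (α=1/4) → [31, 173/4, 113/2]
+L2 (α=6/7) → [1441/7, 4565/28, 905/14]
+L3 (α=1) → [202, 188, 181]
+L4 (α=1/4) → [719/4, 335/2, 381/2]
+L5 (α=1/3) → [357/2, 413/3, 448/3]
+L6 (α=1/4) → [1505/8, 116, 158]
→ [188, 116, 158]

(3,0) stack=L1,L2,L3,L4,L5,L6; from [0,0,0]:
+L1 (α=7/8) → [1127/8, 441/2, 273/4]
+L2 (α=1/3) → [417/4, 467/3, 161/2]
+L3 (α=6/7) → [5433/28, 485/21, 1949/14]
+L4 (α=0) → [5433/28, 485/21, 1949/14]
+L5 (α=1/4) → [19015/112, 123/7, 6141/56]
+L6 (α=3/7) → [39259/196, 3789/49, 14709/98]
rounded: [200, 77, 150]

at x=0,y=1 over L1,L2,L3,L4,L5:
+L1 (α=2/3) → [38, 322/3, 22/3]
+L2 (α=1/8) → [497/8, 733/6, 95/3]
+L3 (α=1) → [61, 148, 4]
+L4 (α=1/4) → [281/4, 335/2, 171/4]
+L5 (α=1/4) → [1383/16, 1275/8, 1089/16]
= [86, 159, 68]

(1,1) stack=L1,L2,L3,L4,L5; from [0,0,0]:
+L1 (α=2/3) → [142/3, 6, 94/3]
+L2 (α=1/3) → [407/9, 239/3, 458/9]
+L3 (α=1/3) → [940/27, 934/9, 1681/27]
+L4 (α=1/2) → [6853/54, 1565/9, 3608/27]
+L5 (α=2/3) → [25537/162, 1961/27, 11546/81]
= [158, 73, 143]

query (3,1) [L1,L2,L3,L4,L5] — begin 0,0,0
after L1 α=2/3: [388/3, 392/3, 134/3]
after L2 α=1/3: [1337/9, 1156/9, 391/9]
after L3 α=1/3: [3880/27, 3032/27, 1844/27]
after L4 α=3/4: [3641/54, 2083/54, 8729/108]
after L5 α=1/5: [11656/135, 6839/135, 12671/135]
= [86, 51, 94]


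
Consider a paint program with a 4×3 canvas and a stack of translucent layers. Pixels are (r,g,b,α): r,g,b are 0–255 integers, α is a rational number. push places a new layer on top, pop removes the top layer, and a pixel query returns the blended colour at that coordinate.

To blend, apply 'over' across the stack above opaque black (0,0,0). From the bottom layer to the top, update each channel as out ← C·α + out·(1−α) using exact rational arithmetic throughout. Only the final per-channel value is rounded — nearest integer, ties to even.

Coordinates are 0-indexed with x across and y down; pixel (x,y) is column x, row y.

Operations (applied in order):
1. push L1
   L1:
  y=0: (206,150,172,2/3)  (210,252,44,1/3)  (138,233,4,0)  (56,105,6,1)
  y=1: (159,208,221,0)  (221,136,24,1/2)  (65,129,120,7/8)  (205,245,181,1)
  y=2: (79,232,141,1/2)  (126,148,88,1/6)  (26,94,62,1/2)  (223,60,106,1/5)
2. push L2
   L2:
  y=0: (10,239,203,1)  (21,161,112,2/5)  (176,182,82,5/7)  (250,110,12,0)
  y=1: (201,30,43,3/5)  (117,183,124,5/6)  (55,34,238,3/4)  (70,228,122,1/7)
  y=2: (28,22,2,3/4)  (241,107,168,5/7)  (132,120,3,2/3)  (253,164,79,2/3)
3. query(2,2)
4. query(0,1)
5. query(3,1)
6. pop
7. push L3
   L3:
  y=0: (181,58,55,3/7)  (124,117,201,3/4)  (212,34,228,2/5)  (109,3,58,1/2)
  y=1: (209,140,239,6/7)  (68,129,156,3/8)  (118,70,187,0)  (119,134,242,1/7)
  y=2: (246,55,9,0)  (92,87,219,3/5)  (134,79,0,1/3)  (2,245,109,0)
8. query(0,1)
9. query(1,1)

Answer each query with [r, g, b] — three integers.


at x=2,y=2 over L1,L2:
+L1 (α=1/2) → [13, 47, 31]
+L2 (α=2/3) → [277/3, 287/3, 37/3]
rounded: [92, 96, 12]

(0,1) stack=L1,L2; from [0,0,0]:
after L1 α=0: [0, 0, 0]
after L2 α=3/5: [603/5, 18, 129/5]
→ [121, 18, 26]

(3,1) stack=L1,L2; from [0,0,0]:
after L1 α=1: [205, 245, 181]
after L2 α=1/7: [1300/7, 1698/7, 1208/7]
→ [186, 243, 173]

at x=0,y=1 over L1,L3:
after L1 α=0: [0, 0, 0]
after L3 α=6/7: [1254/7, 120, 1434/7]
rounded: [179, 120, 205]

(1,1) stack=L1,L3; from [0,0,0]:
L1 α=1/2: [221/2, 68, 12]
L3 α=3/8: [1513/16, 727/8, 66]
rounded: [95, 91, 66]


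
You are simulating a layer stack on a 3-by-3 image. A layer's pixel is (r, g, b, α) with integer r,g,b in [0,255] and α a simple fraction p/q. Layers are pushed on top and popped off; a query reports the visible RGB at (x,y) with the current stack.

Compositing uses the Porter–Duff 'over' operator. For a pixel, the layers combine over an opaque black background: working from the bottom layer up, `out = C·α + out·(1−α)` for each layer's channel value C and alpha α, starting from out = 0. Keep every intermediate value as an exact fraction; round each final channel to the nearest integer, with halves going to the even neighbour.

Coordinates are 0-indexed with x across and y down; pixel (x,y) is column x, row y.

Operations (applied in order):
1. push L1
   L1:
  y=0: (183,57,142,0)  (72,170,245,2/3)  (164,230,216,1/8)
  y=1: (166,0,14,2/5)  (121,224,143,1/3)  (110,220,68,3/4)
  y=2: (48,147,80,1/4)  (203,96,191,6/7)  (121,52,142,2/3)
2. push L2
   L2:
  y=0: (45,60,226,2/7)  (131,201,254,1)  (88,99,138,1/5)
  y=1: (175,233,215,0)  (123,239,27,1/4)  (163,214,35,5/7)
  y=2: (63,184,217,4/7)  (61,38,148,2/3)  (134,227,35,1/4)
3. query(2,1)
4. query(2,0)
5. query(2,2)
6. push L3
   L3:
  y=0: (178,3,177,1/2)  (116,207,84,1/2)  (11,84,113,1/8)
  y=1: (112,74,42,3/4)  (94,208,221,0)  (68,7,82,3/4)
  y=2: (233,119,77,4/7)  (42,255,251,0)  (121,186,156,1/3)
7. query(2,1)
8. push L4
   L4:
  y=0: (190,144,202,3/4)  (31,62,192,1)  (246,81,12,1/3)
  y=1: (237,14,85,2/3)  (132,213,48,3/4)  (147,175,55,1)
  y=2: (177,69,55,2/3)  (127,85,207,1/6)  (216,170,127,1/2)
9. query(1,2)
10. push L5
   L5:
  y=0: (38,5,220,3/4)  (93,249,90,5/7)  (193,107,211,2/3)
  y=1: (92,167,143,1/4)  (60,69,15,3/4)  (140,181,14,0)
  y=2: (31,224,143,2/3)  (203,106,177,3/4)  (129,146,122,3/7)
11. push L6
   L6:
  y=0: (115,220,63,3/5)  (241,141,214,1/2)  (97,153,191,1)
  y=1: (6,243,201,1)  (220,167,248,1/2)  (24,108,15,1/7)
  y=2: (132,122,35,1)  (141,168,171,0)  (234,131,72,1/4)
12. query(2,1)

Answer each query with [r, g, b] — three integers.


(2,1) stack=L1,L2; from [0,0,0]:
after L1 α=3/4: [165/2, 165, 51]
after L2 α=5/7: [140, 200, 277/7]
rounded: [140, 200, 40]

(2,0) stack=L1,L2; from [0,0,0]:
after L1 α=1/8: [41/2, 115/4, 27]
after L2 α=1/5: [34, 214/5, 246/5]
rounded: [34, 43, 49]

at x=2,y=2 over L1,L2:
+L1 (α=2/3) → [242/3, 104/3, 284/3]
+L2 (α=1/4) → [94, 331/4, 319/4]
→ [94, 83, 80]

at x=2,y=1 over L1,L2,L3:
after L1 α=3/4: [165/2, 165, 51]
after L2 α=5/7: [140, 200, 277/7]
after L3 α=3/4: [86, 221/4, 1999/28]
→ [86, 55, 71]

at x=1,y=2 over L1,L2,L3,L4:
after L1 α=6/7: [174, 576/7, 1146/7]
after L2 α=2/3: [296/3, 1108/21, 3218/21]
after L3 α=0: [296/3, 1108/21, 3218/21]
after L4 α=1/6: [1861/18, 7325/126, 20437/126]
→ [103, 58, 162]

(2,1) stack=L1,L2,L3,L4,L5,L6; from [0,0,0]:
+L1 (α=3/4) → [165/2, 165, 51]
+L2 (α=5/7) → [140, 200, 277/7]
+L3 (α=3/4) → [86, 221/4, 1999/28]
+L4 (α=1) → [147, 175, 55]
+L5 (α=0) → [147, 175, 55]
+L6 (α=1/7) → [906/7, 1158/7, 345/7]
= [129, 165, 49]


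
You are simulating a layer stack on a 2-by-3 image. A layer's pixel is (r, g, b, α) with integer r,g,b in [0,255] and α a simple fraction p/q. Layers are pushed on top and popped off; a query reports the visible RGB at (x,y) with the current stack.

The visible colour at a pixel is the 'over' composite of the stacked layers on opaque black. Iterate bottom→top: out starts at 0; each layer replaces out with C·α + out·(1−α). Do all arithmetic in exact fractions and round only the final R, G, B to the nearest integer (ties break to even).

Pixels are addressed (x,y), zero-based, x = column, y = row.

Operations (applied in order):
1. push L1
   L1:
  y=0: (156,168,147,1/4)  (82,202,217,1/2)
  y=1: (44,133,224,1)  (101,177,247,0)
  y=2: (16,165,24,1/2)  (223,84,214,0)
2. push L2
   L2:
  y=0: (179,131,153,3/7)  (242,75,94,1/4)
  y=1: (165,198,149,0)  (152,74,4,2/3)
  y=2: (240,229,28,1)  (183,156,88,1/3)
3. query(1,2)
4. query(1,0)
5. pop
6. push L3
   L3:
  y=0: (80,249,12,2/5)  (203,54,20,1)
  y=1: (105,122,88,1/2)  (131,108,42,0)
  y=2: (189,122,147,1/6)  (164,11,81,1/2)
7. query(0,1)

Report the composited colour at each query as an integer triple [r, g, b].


at x=1,y=2 over L1,L2:
+L1 (α=0) → [0, 0, 0]
+L2 (α=1/3) → [61, 52, 88/3]
rounded: [61, 52, 29]

at x=1,y=0 over L1,L2:
after L1 α=1/2: [41, 101, 217/2]
after L2 α=1/4: [365/4, 189/2, 839/8]
→ [91, 94, 105]

(0,1) stack=L1,L3; from [0,0,0]:
+L1 (α=1) → [44, 133, 224]
+L3 (α=1/2) → [149/2, 255/2, 156]
= [74, 128, 156]


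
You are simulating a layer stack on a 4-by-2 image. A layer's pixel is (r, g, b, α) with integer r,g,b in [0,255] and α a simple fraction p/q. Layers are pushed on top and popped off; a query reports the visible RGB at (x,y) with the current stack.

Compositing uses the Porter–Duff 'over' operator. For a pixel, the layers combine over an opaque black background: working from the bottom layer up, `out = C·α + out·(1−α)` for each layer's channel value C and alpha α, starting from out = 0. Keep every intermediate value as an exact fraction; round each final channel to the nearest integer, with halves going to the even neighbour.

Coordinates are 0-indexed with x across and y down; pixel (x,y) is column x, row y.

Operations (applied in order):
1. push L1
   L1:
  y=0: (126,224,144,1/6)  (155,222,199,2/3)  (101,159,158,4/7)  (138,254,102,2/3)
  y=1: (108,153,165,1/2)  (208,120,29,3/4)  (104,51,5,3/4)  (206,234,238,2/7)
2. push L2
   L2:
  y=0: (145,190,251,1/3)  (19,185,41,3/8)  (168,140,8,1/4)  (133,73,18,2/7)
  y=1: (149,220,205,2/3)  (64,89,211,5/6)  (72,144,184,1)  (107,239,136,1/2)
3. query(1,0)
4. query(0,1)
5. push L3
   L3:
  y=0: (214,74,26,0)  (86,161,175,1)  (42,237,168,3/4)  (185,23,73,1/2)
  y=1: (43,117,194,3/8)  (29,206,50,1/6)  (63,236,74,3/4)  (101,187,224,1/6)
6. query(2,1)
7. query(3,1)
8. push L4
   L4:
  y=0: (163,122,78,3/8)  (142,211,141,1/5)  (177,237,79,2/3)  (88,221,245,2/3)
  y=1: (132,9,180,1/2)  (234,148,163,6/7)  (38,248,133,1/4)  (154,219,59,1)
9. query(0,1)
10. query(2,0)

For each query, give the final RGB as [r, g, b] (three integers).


at x=1,y=0 over L1,L2:
L1 α=2/3: [310/3, 148, 398/3]
L2 α=3/8: [1721/24, 1295/8, 2359/24]
= [72, 162, 98]

at x=0,y=1 over L1,L2:
L1 α=1/2: [54, 153/2, 165/2]
L2 α=2/3: [352/3, 1033/6, 985/6]
rounded: [117, 172, 164]

at x=2,y=1 over L1,L2,L3:
L1 α=3/4: [78, 153/4, 15/4]
L2 α=1: [72, 144, 184]
L3 α=3/4: [261/4, 213, 203/2]
→ [65, 213, 102]

(3,1) stack=L1,L2,L3; from [0,0,0]:
+L1 (α=2/7) → [412/7, 468/7, 68]
+L2 (α=1/2) → [1161/14, 2141/14, 102]
+L3 (α=1/6) → [7219/84, 4441/28, 367/3]
→ [86, 159, 122]

query (0,1) [L1,L2,L3,L4] — begin 0,0,0
after L1 α=1/2: [54, 153/2, 165/2]
after L2 α=2/3: [352/3, 1033/6, 985/6]
after L3 α=3/8: [2147/24, 7271/48, 8417/48]
after L4 α=1/2: [5315/48, 7703/96, 17057/96]
→ [111, 80, 178]

(2,0) stack=L1,L2,L3,L4; from [0,0,0]:
after L1 α=4/7: [404/7, 636/7, 632/7]
after L2 α=1/4: [597/7, 722/7, 488/7]
after L3 α=3/4: [1479/28, 5699/28, 1004/7]
after L4 α=2/3: [3797/28, 18971/84, 2110/21]
→ [136, 226, 100]


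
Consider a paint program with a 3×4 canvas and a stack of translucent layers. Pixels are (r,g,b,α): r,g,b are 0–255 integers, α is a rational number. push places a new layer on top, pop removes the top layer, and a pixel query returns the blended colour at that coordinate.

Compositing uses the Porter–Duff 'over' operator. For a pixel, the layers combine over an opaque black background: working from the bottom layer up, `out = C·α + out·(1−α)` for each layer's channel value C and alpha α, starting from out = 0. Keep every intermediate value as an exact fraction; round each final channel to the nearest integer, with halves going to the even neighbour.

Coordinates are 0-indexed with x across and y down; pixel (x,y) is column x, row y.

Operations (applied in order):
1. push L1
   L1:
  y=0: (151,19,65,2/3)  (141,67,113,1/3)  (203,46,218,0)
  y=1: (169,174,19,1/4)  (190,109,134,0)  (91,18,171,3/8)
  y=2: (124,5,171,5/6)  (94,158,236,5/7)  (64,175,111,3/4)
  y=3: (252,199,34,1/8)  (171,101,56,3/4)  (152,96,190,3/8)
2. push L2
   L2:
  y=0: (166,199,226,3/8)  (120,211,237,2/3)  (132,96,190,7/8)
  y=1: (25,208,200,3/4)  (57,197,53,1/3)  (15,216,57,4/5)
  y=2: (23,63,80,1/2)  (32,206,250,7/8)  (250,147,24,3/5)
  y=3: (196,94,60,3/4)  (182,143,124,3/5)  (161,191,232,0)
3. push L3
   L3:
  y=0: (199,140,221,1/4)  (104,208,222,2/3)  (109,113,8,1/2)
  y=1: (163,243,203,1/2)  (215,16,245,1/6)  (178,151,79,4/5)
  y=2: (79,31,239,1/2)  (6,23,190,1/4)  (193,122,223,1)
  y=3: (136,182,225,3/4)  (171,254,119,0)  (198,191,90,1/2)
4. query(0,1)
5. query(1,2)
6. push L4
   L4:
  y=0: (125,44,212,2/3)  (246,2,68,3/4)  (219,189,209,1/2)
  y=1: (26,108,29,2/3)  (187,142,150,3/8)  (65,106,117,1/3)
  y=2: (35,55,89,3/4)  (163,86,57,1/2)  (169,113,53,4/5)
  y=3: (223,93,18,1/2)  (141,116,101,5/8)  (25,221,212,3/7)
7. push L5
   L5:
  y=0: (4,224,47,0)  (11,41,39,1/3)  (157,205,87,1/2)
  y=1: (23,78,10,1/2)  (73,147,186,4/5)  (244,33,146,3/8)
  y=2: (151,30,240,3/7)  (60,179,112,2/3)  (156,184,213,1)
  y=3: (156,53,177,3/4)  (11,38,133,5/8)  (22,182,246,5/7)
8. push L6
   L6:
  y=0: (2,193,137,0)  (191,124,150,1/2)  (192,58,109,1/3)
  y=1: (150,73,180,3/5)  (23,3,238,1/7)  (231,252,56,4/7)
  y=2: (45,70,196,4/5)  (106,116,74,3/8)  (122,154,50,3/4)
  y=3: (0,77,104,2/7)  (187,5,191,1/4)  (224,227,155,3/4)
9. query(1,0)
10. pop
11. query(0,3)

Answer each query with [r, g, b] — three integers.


query (0,1) [L1,L2,L3] — begin 0,0,0
after L1 α=1/4: [169/4, 87/2, 19/4]
after L2 α=3/4: [469/16, 1335/8, 2419/16]
after L3 α=1/2: [3077/32, 3279/16, 5667/32]
→ [96, 205, 177]

at x=1,y=2 over L1,L2,L3:
after L1 α=5/7: [470/7, 790/7, 1180/7]
after L2 α=7/8: [1019/28, 2721/14, 6715/28]
after L3 α=1/4: [3225/112, 8485/56, 25465/112]
rounded: [29, 152, 227]

at x=1,y=0 over L1,L2,L3,L4,L5,L6:
+L1 (α=1/3) → [47, 67/3, 113/3]
+L2 (α=2/3) → [287/3, 1333/9, 1535/9]
+L3 (α=2/3) → [911/9, 5077/27, 5531/27]
+L4 (α=3/4) → [7553/36, 5239/108, 11039/108]
+L5 (α=1/3) → [7751/54, 7453/162, 13145/162]
+L6 (α=1/2) → [18065/108, 27541/324, 37445/324]
= [167, 85, 116]

at x=0,y=3 over L1,L2,L3,L4,L5:
L1 α=1/8: [63/2, 199/8, 17/4]
L2 α=3/4: [1239/8, 2455/32, 737/16]
L3 α=3/4: [4503/32, 19927/128, 11537/64]
L4 α=1/2: [11639/64, 31831/256, 12689/128]
L5 α=3/4: [41591/256, 72535/1024, 80657/512]
= [162, 71, 158]


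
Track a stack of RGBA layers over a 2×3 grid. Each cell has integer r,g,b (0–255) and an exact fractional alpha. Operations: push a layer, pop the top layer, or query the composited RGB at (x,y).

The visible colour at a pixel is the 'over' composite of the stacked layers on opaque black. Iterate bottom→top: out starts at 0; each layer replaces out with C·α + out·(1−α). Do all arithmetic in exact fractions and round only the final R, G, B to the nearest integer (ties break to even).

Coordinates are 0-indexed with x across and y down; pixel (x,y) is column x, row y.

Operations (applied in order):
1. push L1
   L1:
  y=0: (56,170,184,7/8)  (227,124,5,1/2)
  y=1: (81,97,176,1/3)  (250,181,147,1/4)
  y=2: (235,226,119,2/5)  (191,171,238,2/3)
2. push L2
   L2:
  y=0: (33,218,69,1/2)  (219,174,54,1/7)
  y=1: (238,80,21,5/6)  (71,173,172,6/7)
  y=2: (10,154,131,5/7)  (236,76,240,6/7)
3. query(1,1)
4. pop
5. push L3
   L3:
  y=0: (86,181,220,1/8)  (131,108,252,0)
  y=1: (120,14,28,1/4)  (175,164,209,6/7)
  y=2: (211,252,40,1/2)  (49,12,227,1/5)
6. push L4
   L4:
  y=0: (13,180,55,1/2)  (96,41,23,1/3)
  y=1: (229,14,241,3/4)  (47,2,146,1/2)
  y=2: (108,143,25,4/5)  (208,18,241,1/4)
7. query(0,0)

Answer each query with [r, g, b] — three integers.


at x=1,y=1 over L1,L2:
after L1 α=1/4: [125/2, 181/4, 147/4]
after L2 α=6/7: [977/14, 619/4, 4275/28]
= [70, 155, 153]

(0,0) stack=L1,L3,L4; from [0,0,0]:
after L1 α=7/8: [49, 595/4, 161]
after L3 α=1/8: [429/8, 4889/32, 1347/8]
after L4 α=1/2: [533/16, 10649/64, 1787/16]
= [33, 166, 112]


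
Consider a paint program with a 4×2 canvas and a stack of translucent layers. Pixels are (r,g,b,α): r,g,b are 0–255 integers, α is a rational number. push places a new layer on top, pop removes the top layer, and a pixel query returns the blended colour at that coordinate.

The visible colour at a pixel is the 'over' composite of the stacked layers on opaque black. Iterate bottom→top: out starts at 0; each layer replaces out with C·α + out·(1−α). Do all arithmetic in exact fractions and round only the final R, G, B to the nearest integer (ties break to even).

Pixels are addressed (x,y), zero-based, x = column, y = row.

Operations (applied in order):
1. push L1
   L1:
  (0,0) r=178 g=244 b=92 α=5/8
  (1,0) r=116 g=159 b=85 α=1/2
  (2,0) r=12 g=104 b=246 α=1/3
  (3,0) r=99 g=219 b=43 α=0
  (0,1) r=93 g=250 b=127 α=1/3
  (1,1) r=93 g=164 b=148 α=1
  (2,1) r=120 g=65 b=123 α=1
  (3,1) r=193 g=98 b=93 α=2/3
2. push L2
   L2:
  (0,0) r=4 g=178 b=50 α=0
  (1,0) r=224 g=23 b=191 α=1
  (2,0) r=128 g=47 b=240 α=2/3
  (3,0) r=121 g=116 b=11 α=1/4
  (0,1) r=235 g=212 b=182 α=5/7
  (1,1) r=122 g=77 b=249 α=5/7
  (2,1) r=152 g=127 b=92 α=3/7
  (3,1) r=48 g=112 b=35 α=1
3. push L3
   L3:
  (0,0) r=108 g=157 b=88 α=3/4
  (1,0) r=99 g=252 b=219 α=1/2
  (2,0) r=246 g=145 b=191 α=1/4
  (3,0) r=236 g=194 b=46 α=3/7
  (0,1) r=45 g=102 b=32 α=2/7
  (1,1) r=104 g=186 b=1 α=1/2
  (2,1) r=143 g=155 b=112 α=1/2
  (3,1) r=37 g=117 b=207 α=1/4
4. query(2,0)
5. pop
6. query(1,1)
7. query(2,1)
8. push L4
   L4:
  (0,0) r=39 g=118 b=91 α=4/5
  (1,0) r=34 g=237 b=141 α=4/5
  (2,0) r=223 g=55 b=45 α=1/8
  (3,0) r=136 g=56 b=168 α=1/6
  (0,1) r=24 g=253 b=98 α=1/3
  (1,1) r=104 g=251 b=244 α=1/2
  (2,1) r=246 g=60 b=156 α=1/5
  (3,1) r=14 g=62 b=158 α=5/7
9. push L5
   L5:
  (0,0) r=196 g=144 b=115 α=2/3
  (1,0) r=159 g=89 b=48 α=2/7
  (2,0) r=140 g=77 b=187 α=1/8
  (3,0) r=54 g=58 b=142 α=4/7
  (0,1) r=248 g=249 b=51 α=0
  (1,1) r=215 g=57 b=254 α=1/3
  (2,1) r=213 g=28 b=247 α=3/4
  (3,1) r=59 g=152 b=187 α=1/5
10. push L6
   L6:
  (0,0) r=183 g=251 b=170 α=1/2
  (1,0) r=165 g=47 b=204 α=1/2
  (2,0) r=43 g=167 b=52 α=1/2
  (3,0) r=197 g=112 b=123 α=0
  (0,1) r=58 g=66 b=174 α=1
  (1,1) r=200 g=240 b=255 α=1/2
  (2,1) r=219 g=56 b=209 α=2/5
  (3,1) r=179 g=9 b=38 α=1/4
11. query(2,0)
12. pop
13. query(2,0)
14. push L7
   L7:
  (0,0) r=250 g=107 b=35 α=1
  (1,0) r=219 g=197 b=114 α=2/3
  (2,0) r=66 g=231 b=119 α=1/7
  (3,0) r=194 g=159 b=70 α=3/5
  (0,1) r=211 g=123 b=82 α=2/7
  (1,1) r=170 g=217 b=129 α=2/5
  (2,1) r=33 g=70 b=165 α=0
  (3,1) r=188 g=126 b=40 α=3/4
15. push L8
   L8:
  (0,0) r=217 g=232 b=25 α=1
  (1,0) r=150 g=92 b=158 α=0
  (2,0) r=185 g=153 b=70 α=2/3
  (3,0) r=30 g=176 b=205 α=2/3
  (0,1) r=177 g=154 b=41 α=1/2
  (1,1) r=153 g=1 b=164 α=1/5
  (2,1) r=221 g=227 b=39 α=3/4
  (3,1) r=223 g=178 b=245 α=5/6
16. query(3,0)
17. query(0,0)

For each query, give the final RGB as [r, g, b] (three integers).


(2,0) stack=L1,L2,L3; from [0,0,0]:
after L1 α=1/3: [4, 104/3, 82]
after L2 α=2/3: [260/3, 386/9, 562/3]
after L3 α=1/4: [253/2, 821/12, 753/4]
= [126, 68, 188]

query (1,1) [L1,L2] — begin 0,0,0
after L1 α=1: [93, 164, 148]
after L2 α=5/7: [796/7, 713/7, 1541/7]
→ [114, 102, 220]

at x=2,y=1 over L1,L2:
+L1 (α=1) → [120, 65, 123]
+L2 (α=3/7) → [936/7, 641/7, 768/7]
= [134, 92, 110]

at x=2,y=0 over L1,L2,L4,L5,L6:
after L1 α=1/3: [4, 104/3, 82]
after L2 α=2/3: [260/3, 386/9, 562/3]
after L4 α=1/8: [2489/24, 3197/72, 4069/24]
after L5 α=1/8: [20783/192, 27923/576, 32971/192]
after L6 α=1/2: [29039/384, 124115/1152, 42955/384]
rounded: [76, 108, 112]

(2,0) stack=L1,L2,L4,L5; from [0,0,0]:
L1 α=1/3: [4, 104/3, 82]
L2 α=2/3: [260/3, 386/9, 562/3]
L4 α=1/8: [2489/24, 3197/72, 4069/24]
L5 α=1/8: [20783/192, 27923/576, 32971/192]
= [108, 48, 172]

(3,0) stack=L1,L2,L4,L5,L7,L8; from [0,0,0]:
L1 α=0: [0, 0, 0]
L2 α=1/4: [121/4, 29, 11/4]
L4 α=1/6: [383/8, 67/2, 727/24]
L5 α=4/7: [411/8, 95/2, 753/8]
L7 α=3/5: [2739/20, 572/5, 1593/20]
L8 α=2/3: [1313/20, 2332/15, 9793/60]
→ [66, 155, 163]

(0,0) stack=L1,L2,L4,L5,L7,L8; from [0,0,0]:
after L1 α=5/8: [445/4, 305/2, 115/2]
after L2 α=0: [445/4, 305/2, 115/2]
after L4 α=4/5: [1069/20, 1249/10, 843/10]
after L5 α=2/3: [8909/60, 4129/30, 3143/30]
after L7 α=1: [250, 107, 35]
after L8 α=1: [217, 232, 25]
→ [217, 232, 25]
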